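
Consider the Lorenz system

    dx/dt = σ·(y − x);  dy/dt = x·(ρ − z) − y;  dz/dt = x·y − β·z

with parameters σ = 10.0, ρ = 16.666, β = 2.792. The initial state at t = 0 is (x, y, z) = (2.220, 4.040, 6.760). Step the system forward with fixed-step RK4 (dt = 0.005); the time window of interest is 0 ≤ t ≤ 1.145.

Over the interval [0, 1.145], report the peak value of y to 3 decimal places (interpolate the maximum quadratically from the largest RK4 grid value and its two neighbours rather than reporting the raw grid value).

t=0.000: state=(2.220, 4.040, 6.760)
step 1 (dt=0.005): k1=(18.200, 17.951, -9.905), k2=(18.194, 18.413, -9.550), k3=(18.205, 18.410, -9.550), k4=(18.210, 18.871, -9.191); state += dt/6·(k1+2k2+2k3+k4)
t=0.005: state=(2.311, 4.132, 6.712)
t=0.010: state=(2.402, 4.229, 6.668)
t=0.015: state=(2.494, 4.330, 6.628)
continuing one RK4 step at a time; state shown every 10 steps (Δt=0.05):
t=0.050: state=(3.161, 5.166, 6.459)
t=0.100: state=(4.272, 6.748, 6.652)
t=0.150: state=(5.659, 8.734, 7.586)
t=0.200: state=(7.328, 10.877, 9.592)
t=0.250: state=(9.109, 12.536, 12.895)
t=0.300: state=(10.559, 12.707, 17.127)
t=0.350: state=(11.054, 10.752, 20.942)
t=0.400: state=(10.240, 7.399, 22.780)
t=0.450: state=(8.424, 4.267, 22.334)
t=0.500: state=(6.330, 2.311, 20.523)
t=0.550: state=(4.539, 1.461, 18.307)
t=0.600: state=(3.273, 1.276, 16.161)
t=0.650: state=(2.510, 1.416, 14.232)
t=0.700: state=(2.140, 1.715, 12.544)
t=0.750: state=(2.056, 2.124, 11.095)
t=0.800: state=(2.192, 2.659, 9.884)
t=0.850: state=(2.519, 3.363, 8.926)
t=0.900: state=(3.041, 4.293, 8.258)
t=0.950: state=(3.782, 5.507, 7.961)
t=1.000: state=(4.776, 7.035, 8.178)
t=1.050: state=(6.038, 8.812, 9.119)
t=1.100: state=(7.513, 10.575, 11.022)
t=1.145: state=(8.862, 11.685, 13.616)
largest grid value and its neighbours: y(0.275)=12.87013, y(0.280)=12.88028, y(0.285)=12.86957
parabola through these three points peaks at t≈0.280 with y≈12.88028

max y = 12.880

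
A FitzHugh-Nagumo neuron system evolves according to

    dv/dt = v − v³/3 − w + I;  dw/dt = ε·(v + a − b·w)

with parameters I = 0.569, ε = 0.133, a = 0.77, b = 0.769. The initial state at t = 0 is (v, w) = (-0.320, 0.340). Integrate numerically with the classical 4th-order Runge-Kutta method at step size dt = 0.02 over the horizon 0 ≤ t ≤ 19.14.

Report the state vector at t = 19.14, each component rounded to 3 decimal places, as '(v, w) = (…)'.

t=0.000: state=(-0.320, 0.340)
step 1 (dt=0.02): k1=(-0.080, 0.025), k2=(-0.081, 0.025), k3=(-0.081, 0.025), k4=(-0.082, 0.025); state += dt/6·(k1+2k2+2k3+k4)
t=0.020: state=(-0.322, 0.340)
t=0.040: state=(-0.323, 0.341)
t=0.060: state=(-0.325, 0.341)
continuing one RK4 step at a time; state shown every 50 steps (Δt=1):
t=1.000: state=(-0.461, 0.356)
t=2.000: state=(-0.768, 0.343)
t=3.000: state=(-1.169, 0.284)
t=4.000: state=(-1.397, 0.188)
t=5.000: state=(-1.427, 0.087)
t=6.000: state=(-1.379, -0.002)
t=7.000: state=(-1.305, -0.074)
t=8.000: state=(-1.223, -0.129)
t=9.000: state=(-1.136, -0.168)
t=10.000: state=(-1.043, -0.192)
t=11.000: state=(-0.942, -0.202)
t=12.000: state=(-0.825, -0.196)
t=13.000: state=(-0.679, -0.175)
t=14.000: state=(-0.467, -0.134)
t=15.000: state=(-0.082, -0.061)
t=16.000: state=(0.743, 0.079)
t=17.000: state=(1.630, 0.327)
t=18.000: state=(1.741, 0.611)
t=19.000: state=(1.640, 0.863)
t=19.140: state=(1.622, 0.895)

(v, w) = (1.622, 0.895)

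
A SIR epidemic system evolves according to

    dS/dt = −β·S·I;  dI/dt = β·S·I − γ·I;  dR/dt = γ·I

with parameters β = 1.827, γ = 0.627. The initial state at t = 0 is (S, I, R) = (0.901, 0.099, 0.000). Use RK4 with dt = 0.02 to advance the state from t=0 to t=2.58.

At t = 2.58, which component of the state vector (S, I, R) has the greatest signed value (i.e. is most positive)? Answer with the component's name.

largest component: R

t=0.000: state=(0.901, 0.099, 0.000)
step 1 (dt=0.02): k1=(-0.163, 0.101, 0.062), k2=(-0.164, 0.102, 0.063), k3=(-0.164, 0.102, 0.063), k4=(-0.166, 0.102, 0.063); state += dt/6·(k1+2k2+2k3+k4)
t=0.020: state=(0.898, 0.101, 0.001)
t=0.040: state=(0.894, 0.103, 0.003)
t=0.060: state=(0.891, 0.105, 0.004)
continuing one RK4 step at a time; state shown every 5 steps (Δt=0.1):
t=0.100: state=(0.884, 0.109, 0.007)
t=0.200: state=(0.866, 0.121, 0.014)
t=0.300: state=(0.846, 0.132, 0.022)
t=0.400: state=(0.825, 0.145, 0.030)
t=0.500: state=(0.802, 0.158, 0.040)
t=0.600: state=(0.778, 0.171, 0.050)
t=0.700: state=(0.753, 0.185, 0.061)
t=0.800: state=(0.728, 0.199, 0.073)
t=0.900: state=(0.701, 0.213, 0.086)
t=1.000: state=(0.673, 0.227, 0.100)
t=1.100: state=(0.645, 0.240, 0.115)
t=1.200: state=(0.616, 0.253, 0.130)
t=1.300: state=(0.588, 0.266, 0.147)
t=1.400: state=(0.559, 0.277, 0.164)
t=1.500: state=(0.531, 0.287, 0.181)
t=1.600: state=(0.504, 0.297, 0.200)
t=1.700: state=(0.477, 0.305, 0.218)
t=1.800: state=(0.451, 0.312, 0.238)
t=1.900: state=(0.426, 0.317, 0.257)
t=2.000: state=(0.401, 0.321, 0.277)
t=2.100: state=(0.378, 0.324, 0.298)
t=2.200: state=(0.357, 0.325, 0.318)
t=2.300: state=(0.336, 0.325, 0.338)
t=2.400: state=(0.317, 0.324, 0.359)
t=2.500: state=(0.299, 0.322, 0.379)
t=2.580: state=(0.285, 0.320, 0.395)
compare at T: S=0.285, I=0.320, R=0.395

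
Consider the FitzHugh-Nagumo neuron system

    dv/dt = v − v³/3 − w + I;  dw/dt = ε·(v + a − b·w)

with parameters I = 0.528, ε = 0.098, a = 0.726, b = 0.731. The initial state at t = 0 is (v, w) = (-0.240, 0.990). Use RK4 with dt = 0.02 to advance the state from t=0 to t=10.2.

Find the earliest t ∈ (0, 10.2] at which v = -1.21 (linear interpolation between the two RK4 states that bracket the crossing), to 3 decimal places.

t=0.000: state=(-0.240, 0.990)
step 1 (dt=0.02): k1=(-0.697, -0.023), k2=(-0.704, -0.024), k3=(-0.704, -0.024), k4=(-0.710, -0.025); state += dt/6·(k1+2k2+2k3+k4)
t=0.020: state=(-0.254, 0.990)
t=0.040: state=(-0.268, 0.989)
t=0.060: state=(-0.283, 0.988)
continuing one RK4 step at a time; state shown every 25 steps (Δt=0.5):
t=0.500: state=(-0.669, 0.969)
t=1.000: state=(-1.200, 0.925)
next step: t=1.020: state=(-1.220, 0.922) — v has crossed -1.21
linear interpolation between t=1.000 (-1.19993) and t=1.020 (-1.22022) → t≈1.010

t = 1.010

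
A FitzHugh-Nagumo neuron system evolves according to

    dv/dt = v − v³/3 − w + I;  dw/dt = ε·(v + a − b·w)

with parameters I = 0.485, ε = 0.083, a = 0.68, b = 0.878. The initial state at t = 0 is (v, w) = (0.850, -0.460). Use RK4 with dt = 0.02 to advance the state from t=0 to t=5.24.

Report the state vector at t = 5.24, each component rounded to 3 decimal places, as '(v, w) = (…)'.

t=0.000: state=(0.850, -0.460)
step 1 (dt=0.02): k1=(1.590, 0.161), k2=(1.593, 0.162), k3=(1.593, 0.162), k4=(1.595, 0.163); state += dt/6·(k1+2k2+2k3+k4)
t=0.020: state=(0.882, -0.457)
t=0.040: state=(0.914, -0.453)
t=0.060: state=(0.946, -0.450)
continuing one RK4 step at a time; state shown every 10 steps (Δt=0.2):
t=0.200: state=(1.167, -0.425)
t=0.400: state=(1.455, -0.386)
t=0.600: state=(1.679, -0.344)
t=0.800: state=(1.828, -0.299)
t=1.000: state=(1.915, -0.252)
t=1.200: state=(1.959, -0.205)
t=1.400: state=(1.977, -0.159)
t=1.600: state=(1.980, -0.113)
t=1.800: state=(1.975, -0.067)
t=2.000: state=(1.965, -0.022)
t=2.200: state=(1.953, 0.021)
t=2.400: state=(1.939, 0.064)
t=2.600: state=(1.925, 0.106)
t=2.800: state=(1.910, 0.148)
t=3.000: state=(1.895, 0.188)
t=3.200: state=(1.880, 0.228)
t=3.400: state=(1.864, 0.266)
t=3.600: state=(1.849, 0.304)
t=3.800: state=(1.833, 0.342)
t=4.000: state=(1.818, 0.378)
t=4.200: state=(1.802, 0.413)
t=4.400: state=(1.787, 0.448)
t=4.600: state=(1.771, 0.482)
t=4.800: state=(1.756, 0.516)
t=5.000: state=(1.740, 0.548)
t=5.200: state=(1.724, 0.580)
t=5.240: state=(1.721, 0.586)

(v, w) = (1.721, 0.586)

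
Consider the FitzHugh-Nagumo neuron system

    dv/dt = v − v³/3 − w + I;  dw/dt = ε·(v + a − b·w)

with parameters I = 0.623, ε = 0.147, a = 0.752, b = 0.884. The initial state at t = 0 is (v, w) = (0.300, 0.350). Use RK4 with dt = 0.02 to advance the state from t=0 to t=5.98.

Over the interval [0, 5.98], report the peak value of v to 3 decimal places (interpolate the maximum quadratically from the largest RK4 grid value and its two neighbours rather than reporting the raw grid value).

max v = 1.597

t=0.000: state=(0.300, 0.350)
step 1 (dt=0.02): k1=(0.564, 0.109), k2=(0.568, 0.110), k3=(0.568, 0.110), k4=(0.572, 0.111); state += dt/6·(k1+2k2+2k3+k4)
t=0.020: state=(0.311, 0.352)
t=0.040: state=(0.323, 0.354)
t=0.060: state=(0.335, 0.357)
continuing one RK4 step at a time; state shown every 10 steps (Δt=0.2):
t=0.200: state=(0.421, 0.373)
t=0.400: state=(0.558, 0.400)
t=0.600: state=(0.709, 0.430)
t=0.800: state=(0.869, 0.463)
t=1.000: state=(1.030, 0.501)
t=1.200: state=(1.181, 0.542)
t=1.400: state=(1.312, 0.586)
t=1.600: state=(1.418, 0.633)
t=1.800: state=(1.496, 0.681)
t=2.000: state=(1.548, 0.729)
t=2.200: state=(1.579, 0.778)
t=2.400: state=(1.594, 0.826)
t=2.600: state=(1.597, 0.873)
t=2.800: state=(1.591, 0.918)
t=3.000: state=(1.579, 0.963)
t=3.200: state=(1.562, 1.005)
t=3.400: state=(1.543, 1.046)
t=3.600: state=(1.521, 1.086)
t=3.800: state=(1.497, 1.124)
t=4.000: state=(1.472, 1.160)
t=4.200: state=(1.446, 1.194)
t=4.400: state=(1.419, 1.227)
t=4.600: state=(1.391, 1.258)
t=4.800: state=(1.362, 1.288)
t=5.000: state=(1.333, 1.315)
t=5.200: state=(1.303, 1.342)
t=5.400: state=(1.272, 1.367)
t=5.600: state=(1.240, 1.390)
t=5.800: state=(1.207, 1.411)
t=5.980: state=(1.176, 1.430)
largest grid value and its neighbours: v(2.540)=1.59727, v(2.560)=1.59729, v(2.580)=1.59721
parabola through these three points peaks at t≈2.554 with v≈1.59729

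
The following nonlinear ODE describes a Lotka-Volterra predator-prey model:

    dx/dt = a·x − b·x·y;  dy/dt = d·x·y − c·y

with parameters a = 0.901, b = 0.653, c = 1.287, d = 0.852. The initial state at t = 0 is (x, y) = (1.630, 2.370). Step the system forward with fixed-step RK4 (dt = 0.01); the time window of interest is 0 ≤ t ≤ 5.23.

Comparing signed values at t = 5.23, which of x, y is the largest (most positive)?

largest component: x

t=0.000: state=(1.630, 2.370)
step 1 (dt=0.01): k1=(-1.054, 0.241), k2=(-1.052, 0.231), k3=(-1.052, 0.231), k4=(-1.050, 0.220); state += dt/6·(k1+2k2+2k3+k4)
t=0.010: state=(1.619, 2.372)
t=0.020: state=(1.609, 2.374)
t=0.030: state=(1.599, 2.376)
continuing one RK4 step at a time; state shown every 20 steps (Δt=0.2):
t=0.200: state=(1.430, 2.377)
t=0.400: state=(1.260, 2.310)
t=0.600: state=(1.125, 2.187)
t=0.800: state=(1.022, 2.029)
t=1.000: state=(0.950, 1.855)
t=1.200: state=(0.903, 1.679)
t=1.400: state=(0.878, 1.510)
t=1.600: state=(0.872, 1.355)
t=1.800: state=(0.883, 1.216)
t=2.000: state=(0.910, 1.095)
t=2.200: state=(0.951, 0.992)
t=2.400: state=(1.006, 0.905)
t=2.600: state=(1.076, 0.836)
t=2.800: state=(1.159, 0.781)
t=3.000: state=(1.257, 0.742)
t=3.200: state=(1.368, 0.717)
t=3.400: state=(1.493, 0.707)
t=3.600: state=(1.630, 0.713)
t=3.800: state=(1.776, 0.737)
t=4.000: state=(1.926, 0.781)
t=4.200: state=(2.074, 0.849)
t=4.400: state=(2.210, 0.946)
t=4.600: state=(2.320, 1.076)
t=4.800: state=(2.388, 1.243)
t=5.000: state=(2.400, 1.447)
t=5.200: state=(2.344, 1.677)
t=5.230: state=(2.330, 1.713)
compare at T: x=2.330, y=1.713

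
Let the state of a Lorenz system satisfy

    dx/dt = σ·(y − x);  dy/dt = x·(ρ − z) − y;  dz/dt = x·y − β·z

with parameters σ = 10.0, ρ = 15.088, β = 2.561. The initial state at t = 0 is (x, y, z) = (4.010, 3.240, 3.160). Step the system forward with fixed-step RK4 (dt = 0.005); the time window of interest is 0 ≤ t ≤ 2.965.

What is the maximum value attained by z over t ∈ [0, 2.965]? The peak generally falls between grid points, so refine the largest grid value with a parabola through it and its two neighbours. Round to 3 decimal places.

t=0.000: state=(4.010, 3.240, 3.160)
step 1 (dt=0.005): k1=(-7.700, 44.591, 4.900), k2=(-6.393, 44.201, 5.251), k3=(-6.435, 44.238, 5.256), k4=(-5.166, 43.882, 5.608); state += dt/6·(k1+2k2+2k3+k4)
t=0.005: state=(3.978, 3.461, 3.186)
t=0.010: state=(3.958, 3.679, 3.216)
t=0.015: state=(3.950, 3.894, 3.250)
continuing one RK4 step at a time; state shown every 20 steps (Δt=0.1):
t=0.100: state=(5.106, 7.583, 4.572)
t=0.200: state=(8.375, 12.055, 9.567)
t=0.300: state=(11.022, 11.688, 18.519)
t=0.400: state=(8.939, 4.699, 21.917)
t=0.500: state=(4.553, 0.785, 18.389)
t=0.600: state=(1.905, 0.286, 14.346)
t=0.700: state=(0.966, 0.543, 11.150)
t=0.800: state=(0.830, 0.916, 8.685)
t=0.900: state=(1.078, 1.487, 6.822)
t=1.000: state=(1.679, 2.504, 5.520)
t=1.100: state=(2.825, 4.354, 4.950)
t=1.200: state=(4.866, 7.466, 5.843)
t=1.300: state=(7.923, 11.199, 9.957)
t=1.400: state=(10.357, 11.225, 17.470)
t=1.500: state=(8.936, 5.570, 21.042)
t=1.600: state=(5.167, 1.700, 18.366)
t=1.700: state=(2.620, 0.989, 14.612)
t=1.800: state=(1.676, 1.283, 11.506)
t=1.900: state=(1.638, 1.900, 9.130)
t=2.000: state=(2.157, 2.941, 7.465)
t=2.100: state=(3.260, 4.721, 6.688)
t=2.200: state=(5.154, 7.492, 7.457)
t=2.300: state=(7.774, 10.443, 11.050)
t=2.400: state=(9.650, 10.226, 17.027)
t=2.500: state=(8.485, 5.838, 19.866)
t=2.600: state=(5.460, 2.587, 17.827)
t=2.700: state=(3.285, 1.850, 14.575)
t=2.800: state=(2.470, 2.183, 11.761)
t=2.900: state=(2.572, 3.021, 9.665)
t=2.965: state=(2.998, 3.862, 8.754)
largest grid value and its neighbours: z(0.380)=22.03564, z(0.385)=22.03859, z(0.390)=22.01899
parabola through these three points peaks at t≈0.383 with z≈22.04012

max z = 22.040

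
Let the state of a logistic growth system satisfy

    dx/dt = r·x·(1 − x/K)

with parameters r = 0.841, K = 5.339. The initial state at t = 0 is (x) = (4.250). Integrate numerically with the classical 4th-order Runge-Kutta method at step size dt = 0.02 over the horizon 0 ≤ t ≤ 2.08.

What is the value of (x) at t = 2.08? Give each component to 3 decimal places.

t=0.000: state=(4.250)
step 1 (dt=0.02): k1=(0.729), k2=(0.725), k3=(0.725), k4=(0.722); state += dt/6·(k1+2k2+2k3+k4)
t=0.020: state=(4.265)
t=0.040: state=(4.279)
t=0.060: state=(4.293)
continuing one RK4 step at a time; state shown every 5 steps (Δt=0.1):
t=0.100: state=(4.321)
t=0.200: state=(4.389)
t=0.300: state=(4.453)
t=0.400: state=(4.513)
t=0.500: state=(4.570)
t=0.600: state=(4.624)
t=0.700: state=(4.674)
t=0.800: state=(4.722)
t=0.900: state=(4.766)
t=1.000: state=(4.808)
t=1.100: state=(4.847)
t=1.200: state=(4.883)
t=1.300: state=(4.917)
t=1.400: state=(4.948)
t=1.500: state=(4.978)
t=1.600: state=(5.005)
t=1.700: state=(5.030)
t=1.800: state=(5.054)
t=1.900: state=(5.076)
t=2.000: state=(5.096)
t=2.080: state=(5.111)

(x) = (5.111)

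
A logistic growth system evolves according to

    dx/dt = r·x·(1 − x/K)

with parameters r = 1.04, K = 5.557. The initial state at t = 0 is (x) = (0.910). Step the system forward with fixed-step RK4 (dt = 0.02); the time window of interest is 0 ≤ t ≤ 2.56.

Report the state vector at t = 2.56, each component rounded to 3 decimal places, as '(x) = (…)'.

t=0.000: state=(0.910)
step 1 (dt=0.02): k1=(0.791), k2=(0.797), k3=(0.797), k4=(0.803); state += dt/6·(k1+2k2+2k3+k4)
t=0.020: state=(0.926)
t=0.040: state=(0.942)
t=0.060: state=(0.958)
continuing one RK4 step at a time; state shown every 5 steps (Δt=0.1):
t=0.100: state=(0.992)
t=0.200: state=(1.080)
t=0.300: state=(1.173)
t=0.400: state=(1.272)
t=0.500: state=(1.377)
t=0.600: state=(1.487)
t=0.700: state=(1.603)
t=0.800: state=(1.725)
t=0.900: state=(1.851)
t=1.000: state=(1.981)
t=1.100: state=(2.116)
t=1.200: state=(2.253)
t=1.300: state=(2.394)
t=1.400: state=(2.537)
t=1.500: state=(2.681)
t=1.600: state=(2.825)
t=1.700: state=(2.969)
t=1.800: state=(3.112)
t=1.900: state=(3.254)
t=2.000: state=(3.393)
t=2.100: state=(3.528)
t=2.200: state=(3.660)
t=2.300: state=(3.788)
t=2.400: state=(3.911)
t=2.500: state=(4.029)
t=2.560: state=(4.097)

(x) = (4.097)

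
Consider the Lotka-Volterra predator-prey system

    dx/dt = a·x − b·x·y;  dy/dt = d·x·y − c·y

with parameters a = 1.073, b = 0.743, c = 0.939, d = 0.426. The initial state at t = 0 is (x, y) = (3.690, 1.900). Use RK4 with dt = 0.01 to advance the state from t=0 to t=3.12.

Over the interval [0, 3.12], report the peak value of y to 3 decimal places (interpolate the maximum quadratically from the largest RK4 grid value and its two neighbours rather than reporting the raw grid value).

max y = 2.493

t=0.000: state=(3.690, 1.900)
step 1 (dt=0.01): k1=(-1.250, 1.203), k2=(-1.264, 1.201), k3=(-1.264, 1.201), k4=(-1.278, 1.200); state += dt/6·(k1+2k2+2k3+k4)
t=0.010: state=(3.677, 1.912)
t=0.020: state=(3.664, 1.924)
t=0.030: state=(3.651, 1.936)
continuing one RK4 step at a time; state shown every 20 steps (Δt=0.2):
t=0.200: state=(3.389, 2.130)
t=0.400: state=(3.015, 2.320)
t=0.600: state=(2.620, 2.445)
t=0.800: state=(2.248, 2.492)
t=1.000: state=(1.926, 2.467)
t=1.200: state=(1.664, 2.381)
t=1.400: state=(1.461, 2.254)
t=1.600: state=(1.310, 2.101)
t=1.800: state=(1.203, 1.937)
t=2.000: state=(1.131, 1.773)
t=2.200: state=(1.090, 1.615)
t=2.400: state=(1.075, 1.468)
t=2.600: state=(1.082, 1.333)
t=2.800: state=(1.110, 1.213)
t=3.000: state=(1.158, 1.107)
t=3.120: state=(1.197, 1.050)
largest grid value and its neighbours: y(0.820)=2.49292, y(0.830)=2.49293, y(0.840)=2.49275
parabola through these three points peaks at t≈0.825 with y≈2.49295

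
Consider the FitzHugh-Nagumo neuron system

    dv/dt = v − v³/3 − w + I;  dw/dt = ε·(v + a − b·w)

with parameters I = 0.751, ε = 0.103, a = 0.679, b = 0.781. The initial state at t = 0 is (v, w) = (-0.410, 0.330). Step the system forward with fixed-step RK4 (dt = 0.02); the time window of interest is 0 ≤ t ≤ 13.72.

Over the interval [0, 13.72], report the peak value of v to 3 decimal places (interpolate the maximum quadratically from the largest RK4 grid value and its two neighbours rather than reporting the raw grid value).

t=0.000: state=(-0.410, 0.330)
step 1 (dt=0.02): k1=(0.034, 0.001), k2=(0.034, 0.001), k3=(0.034, 0.001), k4=(0.035, 0.001); state += dt/6·(k1+2k2+2k3+k4)
t=0.020: state=(-0.409, 0.330)
t=0.040: state=(-0.409, 0.330)
t=0.060: state=(-0.408, 0.330)
continuing one RK4 step at a time; state shown every 25 steps (Δt=0.5):
t=0.500: state=(-0.389, 0.331)
t=1.000: state=(-0.358, 0.333)
t=1.500: state=(-0.312, 0.338)
t=2.000: state=(-0.244, 0.344)
t=2.500: state=(-0.139, 0.355)
t=3.000: state=(0.023, 0.372)
t=3.500: state=(0.275, 0.399)
t=4.000: state=(0.649, 0.440)
t=4.500: state=(1.108, 0.502)
t=5.000: state=(1.485, 0.582)
t=5.500: state=(1.668, 0.674)
t=6.000: state=(1.715, 0.768)
t=6.500: state=(1.704, 0.858)
t=7.000: state=(1.671, 0.944)
t=7.500: state=(1.630, 1.024)
t=8.000: state=(1.585, 1.099)
t=8.500: state=(1.539, 1.169)
t=9.000: state=(1.491, 1.234)
t=9.500: state=(1.442, 1.293)
t=10.000: state=(1.391, 1.348)
t=10.500: state=(1.339, 1.398)
t=11.000: state=(1.283, 1.443)
t=11.500: state=(1.225, 1.484)
t=12.000: state=(1.162, 1.520)
t=12.500: state=(1.094, 1.551)
t=13.000: state=(1.018, 1.578)
t=13.500: state=(0.932, 1.599)
t=13.720: state=(0.890, 1.607)
largest grid value and its neighbours: v(6.060)=1.71573, v(6.080)=1.71579, v(6.100)=1.71577
parabola through these three points peaks at t≈6.084 with v≈1.71579

max v = 1.716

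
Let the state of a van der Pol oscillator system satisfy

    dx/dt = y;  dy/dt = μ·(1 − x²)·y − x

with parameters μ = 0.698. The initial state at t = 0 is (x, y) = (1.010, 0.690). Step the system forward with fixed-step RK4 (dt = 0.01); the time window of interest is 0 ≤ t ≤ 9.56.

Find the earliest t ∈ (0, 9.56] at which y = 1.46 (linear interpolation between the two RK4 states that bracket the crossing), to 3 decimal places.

t=0.000: state=(1.010, 0.690)
step 1 (dt=0.01): k1=(0.690, -1.020), k2=(0.685, -1.026), k3=(0.685, -1.026), k4=(0.680, -1.033); state += dt/6·(k1+2k2+2k3+k4)
t=0.010: state=(1.017, 0.680)
t=0.020: state=(1.024, 0.669)
t=0.030: state=(1.030, 0.659)
continuing one RK4 step at a time; state shown every 50 steps (Δt=0.5):
t=0.500: state=(1.209, 0.090)
t=1.000: state=(1.108, -0.477)
t=1.500: state=(0.743, -0.984)
t=2.000: state=(0.112, -1.555)
t=2.500: state=(-0.784, -1.908)
t=3.000: state=(-1.577, -1.052)
t=3.500: state=(-1.793, 0.093)
t=4.000: state=(-1.584, 0.678)
t=4.500: state=(-1.141, 1.098)
t=4.840: state=(-0.710, 1.455)
next step: t=4.850: state=(-0.696, 1.467) — y has crossed 1.46
linear interpolation between t=4.840 (1.45479) and t=4.850 (1.46697) → t≈4.844

t = 4.844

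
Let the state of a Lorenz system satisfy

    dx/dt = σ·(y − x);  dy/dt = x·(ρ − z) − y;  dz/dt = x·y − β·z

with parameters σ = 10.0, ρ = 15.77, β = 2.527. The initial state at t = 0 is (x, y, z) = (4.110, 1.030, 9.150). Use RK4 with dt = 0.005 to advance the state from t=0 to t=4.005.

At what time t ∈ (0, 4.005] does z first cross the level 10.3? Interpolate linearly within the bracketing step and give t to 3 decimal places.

t=0.000: state=(4.110, 1.030, 9.150)
step 1 (dt=0.005): k1=(-30.800, 26.178, -18.889), k2=(-29.376, 25.793, -18.585), k3=(-29.421, 25.815, -18.587), k4=(-28.038, 25.444, -18.294); state += dt/6·(k1+2k2+2k3+k4)
t=0.005: state=(3.963, 1.159, 9.057)
t=0.010: state=(3.829, 1.285, 8.967)
t=0.015: state=(3.708, 1.407, 8.880)
continuing one RK4 step at a time; state shown every 40 steps (Δt=0.2):
t=0.200: state=(3.985, 5.616, 7.347)
t=0.335: state=(7.104, 9.883, 10.287)
next step: t=0.340: state=(7.243, 10.026, 10.512) — z has crossed 10.3
linear interpolation between t=0.335 (10.28677) and t=0.340 (10.51244) → t≈0.335

t = 0.335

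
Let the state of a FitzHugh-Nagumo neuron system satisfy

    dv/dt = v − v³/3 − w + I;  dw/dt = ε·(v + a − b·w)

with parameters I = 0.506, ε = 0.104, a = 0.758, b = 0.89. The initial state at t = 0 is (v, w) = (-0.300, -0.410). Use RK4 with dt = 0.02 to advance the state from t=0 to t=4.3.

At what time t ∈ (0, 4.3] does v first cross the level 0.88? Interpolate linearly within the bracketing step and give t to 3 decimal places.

t=0.000: state=(-0.300, -0.410)
step 1 (dt=0.02): k1=(0.625, 0.086), k2=(0.630, 0.086), k3=(0.630, 0.086), k4=(0.635, 0.087); state += dt/6·(k1+2k2+2k3+k4)
t=0.020: state=(-0.287, -0.408)
t=0.040: state=(-0.275, -0.407)
t=0.060: state=(-0.262, -0.405)
continuing one RK4 step at a time; state shown every 10 steps (Δt=0.2):
t=0.200: state=(-0.164, -0.392)
t=0.400: state=(-0.004, -0.371)
t=0.600: state=(0.186, -0.346)
t=0.800: state=(0.411, -0.318)
t=1.000: state=(0.669, -0.286)
t=1.140: state=(0.865, -0.260)
next step: t=1.160: state=(0.893, -0.256) — v has crossed 0.88
linear interpolation between t=1.140 (0.86451) and t=1.160 (0.89284) → t≈1.151

t = 1.151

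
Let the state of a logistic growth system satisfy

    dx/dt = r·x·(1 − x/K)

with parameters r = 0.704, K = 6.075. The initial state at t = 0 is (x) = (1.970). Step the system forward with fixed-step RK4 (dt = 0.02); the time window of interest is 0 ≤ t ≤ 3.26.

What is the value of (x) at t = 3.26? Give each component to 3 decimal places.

t=0.000: state=(1.970)
step 1 (dt=0.02): k1=(0.937), k2=(0.939), k3=(0.939), k4=(0.942); state += dt/6·(k1+2k2+2k3+k4)
t=0.020: state=(1.989)
t=0.040: state=(2.008)
t=0.060: state=(2.027)
continuing one RK4 step at a time; state shown every 10 steps (Δt=0.2):
t=0.200: state=(2.162)
t=0.400: state=(2.362)
t=0.600: state=(2.568)
t=0.800: state=(2.778)
t=1.000: state=(2.992)
t=1.200: state=(3.205)
t=1.400: state=(3.417)
t=1.600: state=(3.626)
t=1.800: state=(3.828)
t=2.000: state=(4.024)
t=2.200: state=(4.211)
t=2.400: state=(4.387)
t=2.600: state=(4.554)
t=2.800: state=(4.708)
t=3.000: state=(4.852)
t=3.200: state=(4.984)
t=3.260: state=(5.021)

(x) = (5.021)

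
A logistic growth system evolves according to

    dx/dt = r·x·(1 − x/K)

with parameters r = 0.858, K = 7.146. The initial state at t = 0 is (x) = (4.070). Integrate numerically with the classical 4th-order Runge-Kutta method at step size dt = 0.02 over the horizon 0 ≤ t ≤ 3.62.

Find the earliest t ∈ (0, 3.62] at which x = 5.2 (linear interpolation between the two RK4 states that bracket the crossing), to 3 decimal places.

t = 0.819

t=0.000: state=(4.070)
step 1 (dt=0.02): k1=(1.503), k2=(1.501), k3=(1.501), k4=(1.499); state += dt/6·(k1+2k2+2k3+k4)
t=0.020: state=(4.100)
t=0.040: state=(4.130)
t=0.060: state=(4.160)
continuing one RK4 step at a time; state shown every 10 steps (Δt=0.2):
t=0.200: state=(4.366)
t=0.400: state=(4.652)
t=0.600: state=(4.923)
t=0.800: state=(5.177)
next step: t=0.820: state=(5.201) — x has crossed 5.2
linear interpolation between t=0.800 (5.17659) and t=0.820 (5.20098) → t≈0.819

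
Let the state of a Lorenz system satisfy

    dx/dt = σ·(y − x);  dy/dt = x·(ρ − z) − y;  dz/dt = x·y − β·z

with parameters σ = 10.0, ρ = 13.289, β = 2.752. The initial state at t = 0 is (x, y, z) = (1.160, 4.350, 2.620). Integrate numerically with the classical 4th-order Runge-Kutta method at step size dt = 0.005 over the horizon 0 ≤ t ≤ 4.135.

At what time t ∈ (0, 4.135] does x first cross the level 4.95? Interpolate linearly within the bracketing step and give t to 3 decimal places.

t=0.000: state=(1.160, 4.350, 2.620)
step 1 (dt=0.005): k1=(31.900, 8.026, -2.164), k2=(31.303, 8.864, -1.778), k3=(31.339, 8.844, -1.784), k4=(30.775, 9.665, -1.400); state += dt/6·(k1+2k2+2k3+k4)
t=0.005: state=(1.317, 4.394, 2.611)
t=0.010: state=(1.468, 4.447, 2.606)
t=0.015: state=(1.615, 4.507, 2.605)
t=0.135: state=(4.807, 7.704, 3.958)
next step: t=0.140: state=(4.953, 7.891, 4.093) — x has crossed 4.95
linear interpolation between t=0.135 (4.80671) and t=0.140 (4.95259) → t≈0.140

t = 0.140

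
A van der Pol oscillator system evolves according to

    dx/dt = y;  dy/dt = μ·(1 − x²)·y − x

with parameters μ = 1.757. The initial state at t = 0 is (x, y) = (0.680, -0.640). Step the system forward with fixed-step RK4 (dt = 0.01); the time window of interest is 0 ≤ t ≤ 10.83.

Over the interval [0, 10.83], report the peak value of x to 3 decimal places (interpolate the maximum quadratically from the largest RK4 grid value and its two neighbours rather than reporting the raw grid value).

max x = 2.018

t=0.000: state=(0.680, -0.640)
step 1 (dt=0.01): k1=(-0.640, -1.285), k2=(-0.646, -1.292), k3=(-0.646, -1.292), k4=(-0.653, -1.300); state += dt/6·(k1+2k2+2k3+k4)
t=0.010: state=(0.674, -0.653)
t=0.020: state=(0.667, -0.666)
t=0.030: state=(0.660, -0.679)
continuing one RK4 step at a time; state shown every 50 steps (Δt=0.5):
t=0.500: state=(0.150, -1.616)
t=1.000: state=(-1.045, -2.852)
t=1.500: state=(-1.869, -0.356)
t=2.000: state=(-1.814, 0.344)
t=2.500: state=(-1.603, 0.488)
t=3.000: state=(-1.321, 0.656)
t=3.500: state=(-0.913, 1.036)
t=4.000: state=(-0.159, 2.209)
t=4.500: state=(1.380, 3.091)
t=5.000: state=(2.018, 0.024)
t=5.500: state=(1.897, -0.364)
t=6.000: state=(1.691, -0.458)
t=6.500: state=(1.433, -0.586)
t=7.000: state=(1.083, -0.855)
t=7.500: state=(0.500, -1.620)
t=8.000: state=(-0.766, -3.484)
t=8.500: state=(-1.965, -0.660)
t=9.000: state=(-1.958, 0.307)
t=9.500: state=(-1.771, 0.425)
t=10.000: state=(-1.534, 0.531)
t=10.500: state=(-1.225, 0.730)
t=10.830: state=(-0.944, 1.000)
largest grid value and its neighbours: x(5.000)=2.01761, x(5.010)=2.01774, x(5.020)=2.01766
parabola through these three points peaks at t≈5.011 with x≈2.01774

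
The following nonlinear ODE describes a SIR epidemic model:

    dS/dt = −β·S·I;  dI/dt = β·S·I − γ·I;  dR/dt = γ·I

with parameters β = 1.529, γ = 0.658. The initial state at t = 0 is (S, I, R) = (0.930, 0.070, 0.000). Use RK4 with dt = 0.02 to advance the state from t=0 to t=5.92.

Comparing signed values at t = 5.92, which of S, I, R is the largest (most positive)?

largest component: R

t=0.000: state=(0.930, 0.070, 0.000)
step 1 (dt=0.02): k1=(-0.100, 0.053, 0.046), k2=(-0.100, 0.054, 0.046), k3=(-0.100, 0.054, 0.046), k4=(-0.101, 0.054, 0.047); state += dt/6·(k1+2k2+2k3+k4)
t=0.020: state=(0.928, 0.071, 0.001)
t=0.040: state=(0.926, 0.072, 0.002)
t=0.060: state=(0.924, 0.073, 0.003)
continuing one RK4 step at a time; state shown every 10 steps (Δt=0.2):
t=0.200: state=(0.909, 0.081, 0.010)
t=0.400: state=(0.885, 0.094, 0.021)
t=0.600: state=(0.858, 0.107, 0.035)
t=0.800: state=(0.829, 0.122, 0.050)
t=1.000: state=(0.796, 0.137, 0.067)
t=1.200: state=(0.762, 0.152, 0.086)
t=1.400: state=(0.726, 0.168, 0.107)
t=1.600: state=(0.688, 0.182, 0.130)
t=1.800: state=(0.649, 0.196, 0.155)
t=2.000: state=(0.610, 0.208, 0.181)
t=2.200: state=(0.571, 0.219, 0.210)
t=2.400: state=(0.534, 0.227, 0.239)
t=2.600: state=(0.497, 0.233, 0.269)
t=2.800: state=(0.463, 0.237, 0.300)
t=3.000: state=(0.430, 0.238, 0.332)
t=3.200: state=(0.400, 0.237, 0.363)
t=3.400: state=(0.372, 0.234, 0.394)
t=3.600: state=(0.347, 0.229, 0.424)
t=3.800: state=(0.324, 0.222, 0.454)
t=4.000: state=(0.303, 0.214, 0.483)
t=4.200: state=(0.284, 0.206, 0.510)
t=4.400: state=(0.267, 0.196, 0.537)
t=4.600: state=(0.252, 0.186, 0.562)
t=4.800: state=(0.238, 0.176, 0.586)
t=5.000: state=(0.226, 0.166, 0.608)
t=5.200: state=(0.215, 0.155, 0.629)
t=5.400: state=(0.206, 0.145, 0.649)
t=5.600: state=(0.197, 0.135, 0.667)
t=5.800: state=(0.189, 0.126, 0.685)
t=5.920: state=(0.185, 0.120, 0.694)
compare at T: S=0.185, I=0.120, R=0.694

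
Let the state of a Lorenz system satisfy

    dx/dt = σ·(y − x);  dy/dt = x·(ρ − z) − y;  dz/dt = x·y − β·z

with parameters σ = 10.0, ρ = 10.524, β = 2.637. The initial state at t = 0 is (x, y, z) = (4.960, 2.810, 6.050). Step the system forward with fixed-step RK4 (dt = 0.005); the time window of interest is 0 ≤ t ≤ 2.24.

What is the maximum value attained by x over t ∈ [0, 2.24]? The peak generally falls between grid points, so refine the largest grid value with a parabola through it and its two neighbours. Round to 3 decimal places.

t=0.000: state=(4.960, 2.810, 6.050)
step 1 (dt=0.005): k1=(-21.500, 19.381, -2.016), k2=(-20.478, 19.117, -1.916), k3=(-20.510, 19.128, -1.913), k4=(-19.518, 18.873, -1.815); state += dt/6·(k1+2k2+2k3+k4)
t=0.005: state=(4.858, 2.906, 6.040)
t=0.010: state=(4.765, 2.999, 6.032)
t=0.015: state=(4.681, 3.090, 6.024)
continuing one RK4 step at a time; state shown every 20 steps (Δt=0.1):
t=0.100: state=(4.219, 4.426, 6.062)
t=0.200: state=(4.862, 5.796, 6.700)
t=0.300: state=(5.866, 6.837, 8.178)
t=0.400: state=(6.593, 6.979, 10.161)
t=0.500: state=(6.528, 6.018, 11.626)
t=0.600: state=(5.707, 4.683, 11.806)
t=0.700: state=(4.695, 3.781, 10.966)
t=0.800: state=(3.978, 3.479, 9.774)
t=0.900: state=(3.697, 3.624, 8.684)
t=1.000: state=(3.805, 4.080, 7.929)
t=1.100: state=(4.217, 4.750, 7.645)
t=1.200: state=(4.830, 5.495, 7.922)
t=1.300: state=(5.476, 6.062, 8.735)
t=1.400: state=(5.912, 6.159, 9.815)
t=1.500: state=(5.926, 5.708, 10.662)
t=1.600: state=(5.528, 4.995, 10.889)
t=1.700: state=(4.962, 4.411, 10.515)
t=1.800: state=(4.498, 4.143, 9.833)
t=1.900: state=(4.274, 4.184, 9.140)
t=2.000: state=(4.309, 4.461, 8.641)
t=2.100: state=(4.555, 4.881, 8.456)
t=2.200: state=(4.926, 5.322, 8.629)
t=2.240: state=(5.083, 5.469, 8.792)
largest grid value and its neighbours: x(0.440)=6.67667, x(0.445)=6.67685, x(0.450)=6.67470
parabola through these three points peaks at t≈0.443 with x≈6.67706

max x = 6.677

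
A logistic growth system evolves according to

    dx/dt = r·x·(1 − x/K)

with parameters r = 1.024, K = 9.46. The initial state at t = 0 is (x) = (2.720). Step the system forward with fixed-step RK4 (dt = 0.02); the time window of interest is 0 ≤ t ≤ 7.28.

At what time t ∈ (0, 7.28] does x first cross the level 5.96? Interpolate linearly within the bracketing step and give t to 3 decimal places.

t = 1.406

t=0.000: state=(2.720)
step 1 (dt=0.02): k1=(1.984), k2=(1.993), k3=(1.993), k4=(2.002); state += dt/6·(k1+2k2+2k3+k4)
t=0.020: state=(2.760)
t=0.040: state=(2.800)
t=0.060: state=(2.841)
continuing one RK4 step at a time; state shown every 25 steps (Δt=0.5):
t=0.500: state=(3.807)
t=1.000: state=(5.005)
t=1.400: state=(5.946)
next step: t=1.420: state=(5.992) — x has crossed 5.96
linear interpolation between t=1.400 (5.94646) and t=1.420 (5.99157) → t≈1.406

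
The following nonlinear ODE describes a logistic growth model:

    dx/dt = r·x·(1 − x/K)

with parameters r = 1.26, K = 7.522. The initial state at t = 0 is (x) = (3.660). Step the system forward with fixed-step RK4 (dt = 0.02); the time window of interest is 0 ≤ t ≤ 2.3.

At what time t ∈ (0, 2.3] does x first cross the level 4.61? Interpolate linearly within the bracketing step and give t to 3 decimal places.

t = 0.407

t=0.000: state=(3.660)
step 1 (dt=0.02): k1=(2.368), k2=(2.368), k3=(2.368), k4=(2.369); state += dt/6·(k1+2k2+2k3+k4)
t=0.020: state=(3.707)
t=0.040: state=(3.755)
t=0.060: state=(3.802)
continuing one RK4 step at a time; state shown every 5 steps (Δt=0.1):
t=0.100: state=(3.897)
t=0.200: state=(4.133)
t=0.300: state=(4.366)
t=0.400: state=(4.594)
next step: t=0.420: state=(4.639) — x has crossed 4.61
linear interpolation between t=0.400 (4.59373) and t=0.420 (4.63866) → t≈0.407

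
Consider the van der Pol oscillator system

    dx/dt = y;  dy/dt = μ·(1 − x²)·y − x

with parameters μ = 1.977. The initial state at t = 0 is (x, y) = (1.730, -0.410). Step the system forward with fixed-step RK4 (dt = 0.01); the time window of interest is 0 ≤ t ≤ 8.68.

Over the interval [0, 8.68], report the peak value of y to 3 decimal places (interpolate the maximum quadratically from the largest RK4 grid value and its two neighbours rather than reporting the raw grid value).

max y = 3.789

t=0.000: state=(1.730, -0.410)
step 1 (dt=0.01): k1=(-0.410, -0.115), k2=(-0.411, -0.116), k3=(-0.411, -0.116), k4=(-0.411, -0.117); state += dt/6·(k1+2k2+2k3+k4)
t=0.010: state=(1.726, -0.411)
t=0.020: state=(1.722, -0.412)
t=0.030: state=(1.718, -0.414)
continuing one RK4 step at a time; state shown every 50 steps (Δt=0.5):
t=0.500: state=(1.505, -0.500)
t=1.000: state=(1.214, -0.691)
t=1.500: state=(0.765, -1.200)
t=2.000: state=(-0.193, -2.974)
t=2.500: state=(-1.804, -1.768)
t=3.000: state=(-1.997, 0.218)
t=3.500: state=(-1.843, 0.360)
t=4.000: state=(-1.645, 0.434)
t=4.500: state=(-1.400, 0.558)
t=5.000: state=(-1.064, 0.829)
t=5.500: state=(-0.485, 1.658)
t=6.000: state=(0.877, 3.783)
t=6.500: state=(1.999, 0.381)
t=7.000: state=(1.944, -0.305)
t=7.500: state=(1.769, -0.387)
t=8.000: state=(1.555, -0.474)
t=8.500: state=(1.282, -0.637)
t=8.680: state=(1.159, -0.737)
largest grid value and its neighbours: y(6.010)=3.78843, y(6.020)=3.78866, y(6.030)=3.78310
parabola through these three points peaks at t≈6.015 with y≈3.78927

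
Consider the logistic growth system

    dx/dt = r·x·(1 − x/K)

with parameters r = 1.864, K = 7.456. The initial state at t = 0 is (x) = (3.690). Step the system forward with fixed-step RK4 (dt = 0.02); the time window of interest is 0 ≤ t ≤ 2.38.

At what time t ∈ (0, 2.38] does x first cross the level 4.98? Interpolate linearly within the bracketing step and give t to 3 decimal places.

t=0.000: state=(3.690)
step 1 (dt=0.02): k1=(3.474), k2=(3.474), k3=(3.474), k4=(3.474); state += dt/6·(k1+2k2+2k3+k4)
t=0.020: state=(3.759)
t=0.040: state=(3.829)
t=0.060: state=(3.898)
continuing one RK4 step at a time; state shown every 5 steps (Δt=0.1):
t=0.100: state=(4.037)
t=0.200: state=(4.378)
t=0.300: state=(4.709)
t=0.380: state=(4.962)
next step: t=0.400: state=(5.024) — x has crossed 4.98
linear interpolation between t=0.380 (4.96202) and t=0.400 (5.02351) → t≈0.386

t = 0.386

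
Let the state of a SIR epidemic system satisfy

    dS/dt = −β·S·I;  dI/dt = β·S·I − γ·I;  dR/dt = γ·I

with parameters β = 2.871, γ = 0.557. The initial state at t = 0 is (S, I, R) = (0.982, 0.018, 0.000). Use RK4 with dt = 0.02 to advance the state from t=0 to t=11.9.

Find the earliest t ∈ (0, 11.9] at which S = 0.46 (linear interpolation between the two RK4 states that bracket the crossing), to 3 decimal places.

t=0.000: state=(0.982, 0.018, 0.000)
step 1 (dt=0.02): k1=(-0.051, 0.041, 0.010), k2=(-0.052, 0.042, 0.010), k3=(-0.052, 0.042, 0.010), k4=(-0.053, 0.043, 0.010); state += dt/6·(k1+2k2+2k3+k4)
t=0.020: state=(0.981, 0.019, 0.000)
t=0.040: state=(0.980, 0.020, 0.000)
t=0.060: state=(0.979, 0.021, 0.001)
continuing one RK4 step at a time; state shown every 25 steps (Δt=0.5):
t=0.500: state=(0.936, 0.054, 0.009)
t=1.000: state=(0.818, 0.147, 0.035)
t=1.500: state=(0.593, 0.309, 0.098)
t=1.740: state=(0.466, 0.389, 0.145)
next step: t=1.760: state=(0.456, 0.395, 0.149) — S has crossed 0.46
linear interpolation between t=1.740 (0.46617) and t=1.760 (0.45579) → t≈1.752

t = 1.752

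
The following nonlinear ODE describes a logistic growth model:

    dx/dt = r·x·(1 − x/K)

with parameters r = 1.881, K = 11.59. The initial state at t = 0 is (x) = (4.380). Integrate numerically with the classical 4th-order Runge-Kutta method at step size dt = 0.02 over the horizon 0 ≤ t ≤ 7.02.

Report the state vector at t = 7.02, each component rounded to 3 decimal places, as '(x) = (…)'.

t=0.000: state=(4.380)
step 1 (dt=0.02): k1=(5.125), k2=(5.148), k3=(5.148), k4=(5.171); state += dt/6·(k1+2k2+2k3+k4)
t=0.020: state=(4.483)
t=0.040: state=(4.587)
t=0.060: state=(4.691)
continuing one RK4 step at a time; state shown every 25 steps (Δt=0.5):
t=0.500: state=(7.055)
t=1.000: state=(9.265)
t=1.500: state=(10.556)
t=2.000: state=(11.163)
t=2.500: state=(11.419)
t=3.000: state=(11.523)
t=3.500: state=(11.564)
t=4.000: state=(11.580)
t=4.500: state=(11.586)
t=5.000: state=(11.588)
t=5.500: state=(11.589)
t=6.000: state=(11.590)
t=6.500: state=(11.590)
t=7.000: state=(11.590)
t=7.020: state=(11.590)

(x) = (11.590)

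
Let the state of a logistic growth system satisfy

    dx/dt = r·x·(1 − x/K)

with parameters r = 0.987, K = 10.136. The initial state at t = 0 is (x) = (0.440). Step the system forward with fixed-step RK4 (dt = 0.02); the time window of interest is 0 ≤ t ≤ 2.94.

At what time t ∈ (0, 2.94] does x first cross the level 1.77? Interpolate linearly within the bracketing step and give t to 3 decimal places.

t=0.000: state=(0.440)
step 1 (dt=0.02): k1=(0.415), k2=(0.419), k3=(0.419), k4=(0.423); state += dt/6·(k1+2k2+2k3+k4)
t=0.020: state=(0.448)
t=0.040: state=(0.457)
t=0.060: state=(0.466)
continuing one RK4 step at a time; state shown every 5 steps (Δt=0.1):
t=0.100: state=(0.483)
t=0.200: state=(0.531)
t=0.300: state=(0.583)
t=0.400: state=(0.640)
t=0.500: state=(0.701)
t=0.600: state=(0.769)
t=0.700: state=(0.842)
t=0.800: state=(0.921)
t=0.900: state=(1.007)
t=1.000: state=(1.100)
t=1.100: state=(1.201)
t=1.200: state=(1.309)
t=1.300: state=(1.426)
t=1.400: state=(1.551)
t=1.500: state=(1.685)
t=1.540: state=(1.742)
next step: t=1.560: state=(1.770) — x has crossed 1.77
linear interpolation between t=1.540 (1.74167) and t=1.560 (1.77032) → t≈1.560

t = 1.560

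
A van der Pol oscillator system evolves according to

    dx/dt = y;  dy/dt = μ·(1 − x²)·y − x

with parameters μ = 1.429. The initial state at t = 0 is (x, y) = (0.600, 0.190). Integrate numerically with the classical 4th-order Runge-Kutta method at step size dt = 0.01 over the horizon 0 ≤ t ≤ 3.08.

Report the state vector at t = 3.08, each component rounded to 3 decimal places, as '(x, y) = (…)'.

(x, y) = (-1.678, 0.317)

t=0.000: state=(0.600, 0.190)
step 1 (dt=0.01): k1=(0.190, -0.426), k2=(0.188, -0.429), k3=(0.188, -0.429), k4=(0.186, -0.433); state += dt/6·(k1+2k2+2k3+k4)
t=0.010: state=(0.602, 0.186)
t=0.020: state=(0.604, 0.181)
t=0.030: state=(0.606, 0.177)
continuing one RK4 step at a time; state shown every 10 steps (Δt=0.1):
t=0.100: state=(0.617, 0.144)
t=0.200: state=(0.629, 0.092)
t=0.300: state=(0.635, 0.035)
t=0.400: state=(0.635, -0.029)
t=0.500: state=(0.629, -0.097)
t=0.600: state=(0.616, -0.171)
t=0.700: state=(0.595, -0.251)
t=0.800: state=(0.565, -0.337)
t=0.900: state=(0.527, -0.430)
t=1.000: state=(0.479, -0.532)
t=1.100: state=(0.420, -0.644)
t=1.200: state=(0.350, -0.768)
t=1.300: state=(0.266, -0.907)
t=1.400: state=(0.168, -1.063)
t=1.500: state=(0.053, -1.236)
t=1.600: state=(-0.080, -1.424)
t=1.700: state=(-0.232, -1.620)
t=1.800: state=(-0.404, -1.809)
t=1.900: state=(-0.592, -1.961)
t=2.000: state=(-0.793, -2.040)
t=2.100: state=(-0.997, -2.007)
t=2.200: state=(-1.190, -1.843)
t=2.300: state=(-1.361, -1.561)
t=2.400: state=(-1.500, -1.210)
t=2.500: state=(-1.603, -0.847)
t=2.600: state=(-1.671, -0.520)
t=2.700: state=(-1.709, -0.250)
t=2.800: state=(-1.723, -0.039)
t=2.900: state=(-1.719, 0.120)
t=3.000: state=(-1.700, 0.241)
t=3.080: state=(-1.678, 0.317)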